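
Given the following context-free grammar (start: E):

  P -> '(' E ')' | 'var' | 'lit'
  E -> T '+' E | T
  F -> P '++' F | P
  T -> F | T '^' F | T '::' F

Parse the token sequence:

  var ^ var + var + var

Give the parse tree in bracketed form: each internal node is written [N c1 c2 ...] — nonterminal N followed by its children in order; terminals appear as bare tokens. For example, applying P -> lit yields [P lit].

E
T + E
T ^ F + E
F ^ F + E
P ^ F + E
var ^ F + E
var ^ P + E
var ^ var + E
var ^ var + T + E
var ^ var + F + E
var ^ var + P + E
var ^ var + var + E
var ^ var + var + T
var ^ var + var + F
var ^ var + var + P
var ^ var + var + var

[E [T [T [F [P var]]] ^ [F [P var]]] + [E [T [F [P var]]] + [E [T [F [P var]]]]]]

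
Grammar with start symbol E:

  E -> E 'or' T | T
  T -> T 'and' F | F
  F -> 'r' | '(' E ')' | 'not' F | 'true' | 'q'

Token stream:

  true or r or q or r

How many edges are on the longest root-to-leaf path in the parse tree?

[E [E [E [E [T [F true]]] or [T [F r]]] or [T [F q]]] or [T [F r]]]

6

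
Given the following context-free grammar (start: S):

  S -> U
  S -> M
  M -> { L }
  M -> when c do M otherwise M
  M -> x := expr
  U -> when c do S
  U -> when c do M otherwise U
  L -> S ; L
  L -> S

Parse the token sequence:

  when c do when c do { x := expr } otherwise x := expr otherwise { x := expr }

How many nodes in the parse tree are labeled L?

[S [M when c do [M when c do [M { [L [S [M x := expr]]] }] otherwise [M x := expr]] otherwise [M { [L [S [M x := expr]]] }]]]

2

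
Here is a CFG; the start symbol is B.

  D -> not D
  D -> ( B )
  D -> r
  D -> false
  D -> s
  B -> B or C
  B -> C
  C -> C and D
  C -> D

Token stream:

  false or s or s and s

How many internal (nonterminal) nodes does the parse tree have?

[B [B [B [C [D false]]] or [C [D s]]] or [C [C [D s]] and [D s]]]

11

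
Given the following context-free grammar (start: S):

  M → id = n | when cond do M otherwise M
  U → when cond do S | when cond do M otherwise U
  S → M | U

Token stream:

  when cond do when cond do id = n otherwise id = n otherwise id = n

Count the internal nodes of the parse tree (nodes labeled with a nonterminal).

[S [M when cond do [M when cond do [M id = n] otherwise [M id = n]] otherwise [M id = n]]]

6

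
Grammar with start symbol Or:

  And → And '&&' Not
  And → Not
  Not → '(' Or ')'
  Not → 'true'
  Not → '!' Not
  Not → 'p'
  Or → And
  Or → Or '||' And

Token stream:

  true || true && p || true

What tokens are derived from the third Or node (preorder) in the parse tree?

true

[Or [Or [Or [And [Not true]]] || [And [And [Not true]] && [Not p]]] || [And [Not true]]]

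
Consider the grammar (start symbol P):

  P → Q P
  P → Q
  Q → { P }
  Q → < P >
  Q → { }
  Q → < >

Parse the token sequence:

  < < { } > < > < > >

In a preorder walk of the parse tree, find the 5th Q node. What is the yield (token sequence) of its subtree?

< >

[P [Q < [P [Q < [P [Q { }]] >] [P [Q < >] [P [Q < >]]]] >]]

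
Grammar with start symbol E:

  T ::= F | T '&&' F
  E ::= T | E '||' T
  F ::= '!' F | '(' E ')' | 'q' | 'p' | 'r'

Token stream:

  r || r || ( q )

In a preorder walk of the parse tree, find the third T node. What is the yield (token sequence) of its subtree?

[E [E [E [T [F r]]] || [T [F r]]] || [T [F ( [E [T [F q]]] )]]]

( q )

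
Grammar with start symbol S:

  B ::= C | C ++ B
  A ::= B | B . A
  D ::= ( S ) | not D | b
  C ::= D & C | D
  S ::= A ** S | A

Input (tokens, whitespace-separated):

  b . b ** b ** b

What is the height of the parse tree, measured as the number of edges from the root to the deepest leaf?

[S [A [B [C [D b]]] . [A [B [C [D b]]]]] ** [S [A [B [C [D b]]]] ** [S [A [B [C [D b]]]]]]]

7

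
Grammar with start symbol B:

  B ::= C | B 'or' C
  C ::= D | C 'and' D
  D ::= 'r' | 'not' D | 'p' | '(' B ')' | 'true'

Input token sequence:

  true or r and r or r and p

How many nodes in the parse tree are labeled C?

5

[B [B [B [C [D true]]] or [C [C [D r]] and [D r]]] or [C [C [D r]] and [D p]]]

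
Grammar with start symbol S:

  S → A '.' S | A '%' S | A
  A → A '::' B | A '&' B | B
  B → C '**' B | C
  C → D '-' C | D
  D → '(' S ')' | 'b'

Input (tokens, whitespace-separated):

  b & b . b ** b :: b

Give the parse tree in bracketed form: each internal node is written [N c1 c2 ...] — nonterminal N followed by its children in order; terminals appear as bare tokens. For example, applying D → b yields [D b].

[S [A [A [B [C [D b]]]] & [B [C [D b]]]] . [S [A [A [B [C [D b]] ** [B [C [D b]]]]] :: [B [C [D b]]]]]]

S
A . S
A & B . S
B & B . S
C & B . S
D & B . S
b & B . S
b & C . S
b & D . S
b & b . S
b & b . A
b & b . A :: B
b & b . B :: B
b & b . C ** B :: B
b & b . D ** B :: B
b & b . b ** B :: B
b & b . b ** C :: B
b & b . b ** D :: B
b & b . b ** b :: B
b & b . b ** b :: C
b & b . b ** b :: D
b & b . b ** b :: b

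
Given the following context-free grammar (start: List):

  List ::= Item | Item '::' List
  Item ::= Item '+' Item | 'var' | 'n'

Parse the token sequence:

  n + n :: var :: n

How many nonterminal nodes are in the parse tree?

[List [Item [Item n] + [Item n]] :: [List [Item var] :: [List [Item n]]]]

8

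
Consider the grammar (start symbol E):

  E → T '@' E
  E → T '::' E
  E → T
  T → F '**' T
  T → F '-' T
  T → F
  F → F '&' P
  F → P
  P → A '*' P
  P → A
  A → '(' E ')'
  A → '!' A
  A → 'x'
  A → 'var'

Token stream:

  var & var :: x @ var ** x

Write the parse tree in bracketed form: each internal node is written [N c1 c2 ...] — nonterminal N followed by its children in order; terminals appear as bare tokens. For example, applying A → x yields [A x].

E
T :: E
F :: E
F & P :: E
P & P :: E
A & P :: E
var & P :: E
var & A :: E
var & var :: E
var & var :: T @ E
var & var :: F @ E
var & var :: P @ E
var & var :: A @ E
var & var :: x @ E
var & var :: x @ T
var & var :: x @ F ** T
var & var :: x @ P ** T
var & var :: x @ A ** T
var & var :: x @ var ** T
var & var :: x @ var ** F
var & var :: x @ var ** P
var & var :: x @ var ** A
var & var :: x @ var ** x

[E [T [F [F [P [A var]]] & [P [A var]]]] :: [E [T [F [P [A x]]]] @ [E [T [F [P [A var]]] ** [T [F [P [A x]]]]]]]]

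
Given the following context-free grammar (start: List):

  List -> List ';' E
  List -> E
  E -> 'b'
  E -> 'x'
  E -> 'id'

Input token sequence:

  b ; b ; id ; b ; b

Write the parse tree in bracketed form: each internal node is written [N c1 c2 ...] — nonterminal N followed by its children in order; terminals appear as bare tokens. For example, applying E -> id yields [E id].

[List [List [List [List [List [E b]] ; [E b]] ; [E id]] ; [E b]] ; [E b]]

List
List ; E
List ; E ; E
List ; E ; E ; E
List ; E ; E ; E ; E
E ; E ; E ; E ; E
b ; E ; E ; E ; E
b ; b ; E ; E ; E
b ; b ; id ; E ; E
b ; b ; id ; b ; E
b ; b ; id ; b ; b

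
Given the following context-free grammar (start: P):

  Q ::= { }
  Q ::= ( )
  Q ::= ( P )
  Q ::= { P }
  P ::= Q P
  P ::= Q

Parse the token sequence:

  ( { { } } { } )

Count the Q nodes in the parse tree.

4

[P [Q ( [P [Q { [P [Q { }]] }] [P [Q { }]]] )]]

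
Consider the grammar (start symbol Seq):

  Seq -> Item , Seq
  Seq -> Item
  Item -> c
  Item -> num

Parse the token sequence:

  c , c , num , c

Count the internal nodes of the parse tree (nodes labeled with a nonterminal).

[Seq [Item c] , [Seq [Item c] , [Seq [Item num] , [Seq [Item c]]]]]

8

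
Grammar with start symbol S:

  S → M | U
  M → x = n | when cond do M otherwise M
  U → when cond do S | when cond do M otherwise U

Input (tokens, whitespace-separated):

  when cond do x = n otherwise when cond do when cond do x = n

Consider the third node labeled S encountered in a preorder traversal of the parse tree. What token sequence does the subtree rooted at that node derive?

[S [U when cond do [M x = n] otherwise [U when cond do [S [U when cond do [S [M x = n]]]]]]]

x = n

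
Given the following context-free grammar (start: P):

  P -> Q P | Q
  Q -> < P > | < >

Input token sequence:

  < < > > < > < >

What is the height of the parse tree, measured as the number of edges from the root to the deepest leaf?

[P [Q < [P [Q < >]] >] [P [Q < >] [P [Q < >]]]]

4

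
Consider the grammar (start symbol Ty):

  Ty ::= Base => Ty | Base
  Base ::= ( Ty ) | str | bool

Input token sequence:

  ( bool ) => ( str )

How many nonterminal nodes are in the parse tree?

[Ty [Base ( [Ty [Base bool]] )] => [Ty [Base ( [Ty [Base str]] )]]]

8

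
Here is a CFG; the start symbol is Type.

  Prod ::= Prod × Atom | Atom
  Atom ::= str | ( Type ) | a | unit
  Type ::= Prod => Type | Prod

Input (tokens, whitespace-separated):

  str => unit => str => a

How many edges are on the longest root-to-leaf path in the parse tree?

6

[Type [Prod [Atom str]] => [Type [Prod [Atom unit]] => [Type [Prod [Atom str]] => [Type [Prod [Atom a]]]]]]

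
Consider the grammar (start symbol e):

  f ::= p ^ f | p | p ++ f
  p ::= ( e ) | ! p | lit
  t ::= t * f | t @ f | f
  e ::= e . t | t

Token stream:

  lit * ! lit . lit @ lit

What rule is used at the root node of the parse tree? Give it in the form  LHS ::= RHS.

e ::= e . t

[e [e [t [t [f [p lit]]] * [f [p ! [p lit]]]]] . [t [t [f [p lit]]] @ [f [p lit]]]]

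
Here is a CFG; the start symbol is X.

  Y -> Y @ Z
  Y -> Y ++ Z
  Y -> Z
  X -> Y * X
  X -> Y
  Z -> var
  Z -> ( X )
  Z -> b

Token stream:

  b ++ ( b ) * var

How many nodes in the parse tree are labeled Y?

[X [Y [Y [Z b]] ++ [Z ( [X [Y [Z b]]] )]] * [X [Y [Z var]]]]

4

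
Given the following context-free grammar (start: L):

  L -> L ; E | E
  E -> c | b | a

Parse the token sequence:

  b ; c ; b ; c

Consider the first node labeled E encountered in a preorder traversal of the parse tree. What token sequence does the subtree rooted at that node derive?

[L [L [L [L [E b]] ; [E c]] ; [E b]] ; [E c]]

b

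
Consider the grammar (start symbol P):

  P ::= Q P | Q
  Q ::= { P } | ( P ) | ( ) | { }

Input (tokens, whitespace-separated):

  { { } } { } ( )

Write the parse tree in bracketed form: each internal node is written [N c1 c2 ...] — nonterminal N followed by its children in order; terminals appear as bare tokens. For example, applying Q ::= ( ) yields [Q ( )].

P
Q P
{ P } P
{ Q } P
{ { } } P
{ { } } Q P
{ { } } { } P
{ { } } { } Q
{ { } } { } ( )

[P [Q { [P [Q { }]] }] [P [Q { }] [P [Q ( )]]]]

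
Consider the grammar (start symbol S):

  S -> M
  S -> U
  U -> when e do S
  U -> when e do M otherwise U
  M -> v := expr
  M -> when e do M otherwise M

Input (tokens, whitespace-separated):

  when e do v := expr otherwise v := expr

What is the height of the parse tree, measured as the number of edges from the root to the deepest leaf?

3

[S [M when e do [M v := expr] otherwise [M v := expr]]]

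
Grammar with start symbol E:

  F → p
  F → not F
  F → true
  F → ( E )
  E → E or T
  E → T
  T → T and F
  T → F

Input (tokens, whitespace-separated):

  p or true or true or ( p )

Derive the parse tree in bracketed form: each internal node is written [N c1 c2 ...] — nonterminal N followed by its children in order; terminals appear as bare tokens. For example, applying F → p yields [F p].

E
E or T
E or T or T
E or T or T or T
T or T or T or T
F or T or T or T
p or T or T or T
p or F or T or T
p or true or T or T
p or true or F or T
p or true or true or T
p or true or true or F
p or true or true or ( E )
p or true or true or ( T )
p or true or true or ( F )
p or true or true or ( p )

[E [E [E [E [T [F p]]] or [T [F true]]] or [T [F true]]] or [T [F ( [E [T [F p]]] )]]]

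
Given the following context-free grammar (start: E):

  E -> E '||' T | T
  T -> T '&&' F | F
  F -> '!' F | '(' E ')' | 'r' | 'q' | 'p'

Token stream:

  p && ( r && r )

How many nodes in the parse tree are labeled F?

4

[E [T [T [F p]] && [F ( [E [T [T [F r]] && [F r]]] )]]]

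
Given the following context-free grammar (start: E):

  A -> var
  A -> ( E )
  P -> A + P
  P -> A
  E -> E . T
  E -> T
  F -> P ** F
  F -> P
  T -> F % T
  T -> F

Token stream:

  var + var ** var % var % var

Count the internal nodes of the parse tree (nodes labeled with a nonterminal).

18

[E [T [F [P [A var] + [P [A var]]] ** [F [P [A var]]]] % [T [F [P [A var]]] % [T [F [P [A var]]]]]]]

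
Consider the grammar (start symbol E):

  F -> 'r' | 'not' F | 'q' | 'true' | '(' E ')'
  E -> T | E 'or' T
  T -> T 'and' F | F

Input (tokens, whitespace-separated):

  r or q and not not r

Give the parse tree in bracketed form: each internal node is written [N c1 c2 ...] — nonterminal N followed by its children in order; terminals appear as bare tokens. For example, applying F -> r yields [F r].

[E [E [T [F r]]] or [T [T [F q]] and [F not [F not [F r]]]]]

E
E or T
T or T
F or T
r or T
r or T and F
r or F and F
r or q and F
r or q and not F
r or q and not not F
r or q and not not r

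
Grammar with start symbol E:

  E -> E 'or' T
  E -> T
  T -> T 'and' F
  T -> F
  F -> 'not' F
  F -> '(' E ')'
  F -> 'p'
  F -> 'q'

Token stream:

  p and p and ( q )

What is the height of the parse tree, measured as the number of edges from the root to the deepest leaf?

6

[E [T [T [T [F p]] and [F p]] and [F ( [E [T [F q]]] )]]]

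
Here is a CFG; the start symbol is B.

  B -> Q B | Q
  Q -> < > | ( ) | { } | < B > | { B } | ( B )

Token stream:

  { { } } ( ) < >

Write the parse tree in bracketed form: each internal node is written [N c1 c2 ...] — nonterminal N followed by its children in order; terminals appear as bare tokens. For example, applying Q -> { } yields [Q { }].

B
Q B
{ B } B
{ Q } B
{ { } } B
{ { } } Q B
{ { } } ( ) B
{ { } } ( ) Q
{ { } } ( ) < >

[B [Q { [B [Q { }]] }] [B [Q ( )] [B [Q < >]]]]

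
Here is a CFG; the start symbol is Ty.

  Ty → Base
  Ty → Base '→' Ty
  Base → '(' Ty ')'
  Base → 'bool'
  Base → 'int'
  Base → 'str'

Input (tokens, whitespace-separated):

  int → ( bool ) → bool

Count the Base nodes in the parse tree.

[Ty [Base int] → [Ty [Base ( [Ty [Base bool]] )] → [Ty [Base bool]]]]

4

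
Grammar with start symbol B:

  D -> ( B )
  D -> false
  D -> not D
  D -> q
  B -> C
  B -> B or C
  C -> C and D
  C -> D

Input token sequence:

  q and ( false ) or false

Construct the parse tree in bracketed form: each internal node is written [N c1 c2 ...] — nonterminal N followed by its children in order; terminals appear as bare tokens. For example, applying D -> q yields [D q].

[B [B [C [C [D q]] and [D ( [B [C [D false]]] )]]] or [C [D false]]]

B
B or C
C or C
C and D or C
D and D or C
q and D or C
q and ( B ) or C
q and ( C ) or C
q and ( D ) or C
q and ( false ) or C
q and ( false ) or D
q and ( false ) or false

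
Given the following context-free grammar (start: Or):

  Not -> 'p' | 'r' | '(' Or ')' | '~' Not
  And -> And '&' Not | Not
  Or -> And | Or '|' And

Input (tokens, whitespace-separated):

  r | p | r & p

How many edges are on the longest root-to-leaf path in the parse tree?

5

[Or [Or [Or [And [Not r]]] | [And [Not p]]] | [And [And [Not r]] & [Not p]]]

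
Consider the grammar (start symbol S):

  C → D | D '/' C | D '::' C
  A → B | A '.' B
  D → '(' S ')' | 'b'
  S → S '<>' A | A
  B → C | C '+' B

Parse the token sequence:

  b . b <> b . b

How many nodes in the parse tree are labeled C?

4

[S [S [A [A [B [C [D b]]]] . [B [C [D b]]]]] <> [A [A [B [C [D b]]]] . [B [C [D b]]]]]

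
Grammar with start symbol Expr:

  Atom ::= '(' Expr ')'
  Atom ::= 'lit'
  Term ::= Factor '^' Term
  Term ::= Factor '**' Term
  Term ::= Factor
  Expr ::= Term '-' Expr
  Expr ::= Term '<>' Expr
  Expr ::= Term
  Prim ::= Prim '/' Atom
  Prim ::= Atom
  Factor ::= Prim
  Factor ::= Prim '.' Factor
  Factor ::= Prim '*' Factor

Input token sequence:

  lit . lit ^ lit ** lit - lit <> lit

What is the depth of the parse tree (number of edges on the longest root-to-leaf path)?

[Expr [Term [Factor [Prim [Atom lit]] . [Factor [Prim [Atom lit]]]] ^ [Term [Factor [Prim [Atom lit]]] ** [Term [Factor [Prim [Atom lit]]]]]] - [Expr [Term [Factor [Prim [Atom lit]]]] <> [Expr [Term [Factor [Prim [Atom lit]]]]]]]

7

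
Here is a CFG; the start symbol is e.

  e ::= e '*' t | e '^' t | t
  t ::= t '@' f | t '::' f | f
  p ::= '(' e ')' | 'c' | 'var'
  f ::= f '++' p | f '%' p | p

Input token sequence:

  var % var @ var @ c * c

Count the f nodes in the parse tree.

5

[e [e [t [t [t [f [f [p var]] % [p var]]] @ [f [p var]]] @ [f [p c]]]] * [t [f [p c]]]]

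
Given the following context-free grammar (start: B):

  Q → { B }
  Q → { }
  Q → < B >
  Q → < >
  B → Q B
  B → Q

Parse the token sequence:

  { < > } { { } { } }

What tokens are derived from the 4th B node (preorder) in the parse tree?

[B [Q { [B [Q < >]] }] [B [Q { [B [Q { }] [B [Q { }]]] }]]]

{ } { }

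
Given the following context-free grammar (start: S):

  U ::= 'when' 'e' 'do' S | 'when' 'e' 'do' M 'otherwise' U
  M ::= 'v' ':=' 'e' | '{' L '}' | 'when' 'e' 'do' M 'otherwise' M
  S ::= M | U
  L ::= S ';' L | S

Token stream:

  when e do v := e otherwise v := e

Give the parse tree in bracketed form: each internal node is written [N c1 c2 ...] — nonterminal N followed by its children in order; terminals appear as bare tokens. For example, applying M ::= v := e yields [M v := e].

[S [M when e do [M v := e] otherwise [M v := e]]]

S
M
when e do M otherwise M
when e do v := e otherwise M
when e do v := e otherwise v := e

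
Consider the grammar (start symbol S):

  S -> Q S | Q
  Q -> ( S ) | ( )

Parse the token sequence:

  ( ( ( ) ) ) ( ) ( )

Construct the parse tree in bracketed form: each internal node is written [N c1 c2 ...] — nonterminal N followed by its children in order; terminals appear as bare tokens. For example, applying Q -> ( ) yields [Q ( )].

[S [Q ( [S [Q ( [S [Q ( )]] )]] )] [S [Q ( )] [S [Q ( )]]]]

S
Q S
( S ) S
( Q ) S
( ( S ) ) S
( ( Q ) ) S
( ( ( ) ) ) S
( ( ( ) ) ) Q S
( ( ( ) ) ) ( ) S
( ( ( ) ) ) ( ) Q
( ( ( ) ) ) ( ) ( )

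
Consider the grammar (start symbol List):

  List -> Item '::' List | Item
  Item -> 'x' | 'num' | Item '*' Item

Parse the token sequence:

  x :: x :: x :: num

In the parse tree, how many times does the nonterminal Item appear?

[List [Item x] :: [List [Item x] :: [List [Item x] :: [List [Item num]]]]]

4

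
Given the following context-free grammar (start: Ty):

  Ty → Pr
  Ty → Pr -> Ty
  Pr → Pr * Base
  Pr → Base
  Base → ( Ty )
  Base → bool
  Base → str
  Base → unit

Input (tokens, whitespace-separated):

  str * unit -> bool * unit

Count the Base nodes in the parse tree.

4

[Ty [Pr [Pr [Base str]] * [Base unit]] -> [Ty [Pr [Pr [Base bool]] * [Base unit]]]]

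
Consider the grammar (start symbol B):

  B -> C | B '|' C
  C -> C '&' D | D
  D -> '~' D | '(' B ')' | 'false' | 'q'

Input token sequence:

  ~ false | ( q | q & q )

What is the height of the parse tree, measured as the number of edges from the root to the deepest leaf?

[B [B [C [D ~ [D false]]]] | [C [D ( [B [B [C [D q]]] | [C [C [D q]] & [D q]]] )]]]

7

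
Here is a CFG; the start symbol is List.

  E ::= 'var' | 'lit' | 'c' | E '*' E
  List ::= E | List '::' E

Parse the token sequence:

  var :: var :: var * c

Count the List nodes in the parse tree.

[List [List [List [E var]] :: [E var]] :: [E [E var] * [E c]]]

3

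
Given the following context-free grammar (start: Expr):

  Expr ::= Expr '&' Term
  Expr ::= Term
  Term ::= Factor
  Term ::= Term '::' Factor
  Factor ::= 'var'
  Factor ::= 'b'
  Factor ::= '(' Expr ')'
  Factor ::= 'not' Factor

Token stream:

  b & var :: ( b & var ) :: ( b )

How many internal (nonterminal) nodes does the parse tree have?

[Expr [Expr [Term [Factor b]]] & [Term [Term [Term [Factor var]] :: [Factor ( [Expr [Expr [Term [Factor b]]] & [Term [Factor var]]] )]] :: [Factor ( [Expr [Term [Factor b]]] )]]]

19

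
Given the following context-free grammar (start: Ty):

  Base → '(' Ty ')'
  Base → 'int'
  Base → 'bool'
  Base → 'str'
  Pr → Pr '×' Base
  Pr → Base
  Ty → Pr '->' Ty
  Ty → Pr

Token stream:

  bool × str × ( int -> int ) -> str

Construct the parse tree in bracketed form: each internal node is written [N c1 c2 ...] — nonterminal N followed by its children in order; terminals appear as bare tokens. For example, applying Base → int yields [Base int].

Ty
Pr -> Ty
Pr × Base -> Ty
Pr × Base × Base -> Ty
Base × Base × Base -> Ty
bool × Base × Base -> Ty
bool × str × Base -> Ty
bool × str × ( Ty ) -> Ty
bool × str × ( Pr -> Ty ) -> Ty
bool × str × ( Base -> Ty ) -> Ty
bool × str × ( int -> Ty ) -> Ty
bool × str × ( int -> Pr ) -> Ty
bool × str × ( int -> Base ) -> Ty
bool × str × ( int -> int ) -> Ty
bool × str × ( int -> int ) -> Pr
bool × str × ( int -> int ) -> Base
bool × str × ( int -> int ) -> str

[Ty [Pr [Pr [Pr [Base bool]] × [Base str]] × [Base ( [Ty [Pr [Base int]] -> [Ty [Pr [Base int]]]] )]] -> [Ty [Pr [Base str]]]]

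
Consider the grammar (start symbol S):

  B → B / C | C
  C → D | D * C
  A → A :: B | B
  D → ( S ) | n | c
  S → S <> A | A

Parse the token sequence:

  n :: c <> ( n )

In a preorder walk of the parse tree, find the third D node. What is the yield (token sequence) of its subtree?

( n )

[S [S [A [A [B [C [D n]]]] :: [B [C [D c]]]]] <> [A [B [C [D ( [S [A [B [C [D n]]]]] )]]]]]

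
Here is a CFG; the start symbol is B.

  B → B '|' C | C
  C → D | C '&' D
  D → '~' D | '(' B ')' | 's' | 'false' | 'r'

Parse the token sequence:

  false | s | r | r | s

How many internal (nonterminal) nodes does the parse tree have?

15

[B [B [B [B [B [C [D false]]] | [C [D s]]] | [C [D r]]] | [C [D r]]] | [C [D s]]]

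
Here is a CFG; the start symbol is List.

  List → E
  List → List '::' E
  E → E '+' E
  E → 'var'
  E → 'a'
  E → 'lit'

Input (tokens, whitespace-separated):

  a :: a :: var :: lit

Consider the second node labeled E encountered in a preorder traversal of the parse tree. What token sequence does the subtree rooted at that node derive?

a

[List [List [List [List [E a]] :: [E a]] :: [E var]] :: [E lit]]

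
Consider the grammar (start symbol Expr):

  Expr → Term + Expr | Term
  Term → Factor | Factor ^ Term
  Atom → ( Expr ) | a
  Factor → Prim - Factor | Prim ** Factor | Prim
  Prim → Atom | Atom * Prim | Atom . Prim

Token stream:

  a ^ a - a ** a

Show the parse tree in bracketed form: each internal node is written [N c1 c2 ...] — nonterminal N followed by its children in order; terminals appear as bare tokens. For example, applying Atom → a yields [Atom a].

[Expr [Term [Factor [Prim [Atom a]]] ^ [Term [Factor [Prim [Atom a]] - [Factor [Prim [Atom a]] ** [Factor [Prim [Atom a]]]]]]]]

Expr
Term
Factor ^ Term
Prim ^ Term
Atom ^ Term
a ^ Term
a ^ Factor
a ^ Prim - Factor
a ^ Atom - Factor
a ^ a - Factor
a ^ a - Prim ** Factor
a ^ a - Atom ** Factor
a ^ a - a ** Factor
a ^ a - a ** Prim
a ^ a - a ** Atom
a ^ a - a ** a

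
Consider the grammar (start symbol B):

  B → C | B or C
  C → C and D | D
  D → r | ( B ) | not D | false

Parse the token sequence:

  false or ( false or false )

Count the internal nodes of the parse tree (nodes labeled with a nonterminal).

[B [B [C [D false]]] or [C [D ( [B [B [C [D false]]] or [C [D false]]] )]]]

12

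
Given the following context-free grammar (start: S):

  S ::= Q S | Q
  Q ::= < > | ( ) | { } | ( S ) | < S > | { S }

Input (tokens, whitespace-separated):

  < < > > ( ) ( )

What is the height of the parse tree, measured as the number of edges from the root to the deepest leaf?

4

[S [Q < [S [Q < >]] >] [S [Q ( )] [S [Q ( )]]]]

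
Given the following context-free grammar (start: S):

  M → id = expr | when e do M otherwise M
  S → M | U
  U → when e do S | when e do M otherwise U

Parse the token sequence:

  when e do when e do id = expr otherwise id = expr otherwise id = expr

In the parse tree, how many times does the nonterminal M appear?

[S [M when e do [M when e do [M id = expr] otherwise [M id = expr]] otherwise [M id = expr]]]

5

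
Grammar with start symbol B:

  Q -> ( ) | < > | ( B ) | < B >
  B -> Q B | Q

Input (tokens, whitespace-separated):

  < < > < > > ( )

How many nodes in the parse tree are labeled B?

[B [Q < [B [Q < >] [B [Q < >]]] >] [B [Q ( )]]]

4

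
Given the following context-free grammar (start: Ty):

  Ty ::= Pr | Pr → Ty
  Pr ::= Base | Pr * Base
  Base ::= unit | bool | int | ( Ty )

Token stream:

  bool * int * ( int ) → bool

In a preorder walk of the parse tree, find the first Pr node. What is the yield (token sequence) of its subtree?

bool * int * ( int )

[Ty [Pr [Pr [Pr [Base bool]] * [Base int]] * [Base ( [Ty [Pr [Base int]]] )]] → [Ty [Pr [Base bool]]]]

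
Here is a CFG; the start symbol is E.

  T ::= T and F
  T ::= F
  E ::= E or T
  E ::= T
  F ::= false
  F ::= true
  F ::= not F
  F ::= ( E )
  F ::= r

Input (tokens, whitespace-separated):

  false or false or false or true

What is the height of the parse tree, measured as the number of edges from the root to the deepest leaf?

6

[E [E [E [E [T [F false]]] or [T [F false]]] or [T [F false]]] or [T [F true]]]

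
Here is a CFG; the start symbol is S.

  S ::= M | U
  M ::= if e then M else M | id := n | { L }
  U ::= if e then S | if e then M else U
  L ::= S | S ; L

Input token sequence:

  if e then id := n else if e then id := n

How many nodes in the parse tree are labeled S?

2

[S [U if e then [M id := n] else [U if e then [S [M id := n]]]]]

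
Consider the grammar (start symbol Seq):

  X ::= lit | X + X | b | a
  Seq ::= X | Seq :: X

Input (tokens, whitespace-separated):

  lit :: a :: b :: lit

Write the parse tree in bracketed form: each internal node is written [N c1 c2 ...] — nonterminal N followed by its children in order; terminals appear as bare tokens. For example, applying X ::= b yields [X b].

Seq
Seq :: X
Seq :: X :: X
Seq :: X :: X :: X
X :: X :: X :: X
lit :: X :: X :: X
lit :: a :: X :: X
lit :: a :: b :: X
lit :: a :: b :: lit

[Seq [Seq [Seq [Seq [X lit]] :: [X a]] :: [X b]] :: [X lit]]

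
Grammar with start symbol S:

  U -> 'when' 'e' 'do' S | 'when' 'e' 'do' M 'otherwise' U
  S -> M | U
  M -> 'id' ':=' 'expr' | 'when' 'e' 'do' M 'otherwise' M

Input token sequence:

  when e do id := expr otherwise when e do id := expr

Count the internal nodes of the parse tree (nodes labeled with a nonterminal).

[S [U when e do [M id := expr] otherwise [U when e do [S [M id := expr]]]]]

6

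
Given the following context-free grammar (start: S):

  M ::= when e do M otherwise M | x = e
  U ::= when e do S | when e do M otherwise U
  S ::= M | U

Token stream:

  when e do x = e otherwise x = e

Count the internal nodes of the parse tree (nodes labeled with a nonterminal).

4

[S [M when e do [M x = e] otherwise [M x = e]]]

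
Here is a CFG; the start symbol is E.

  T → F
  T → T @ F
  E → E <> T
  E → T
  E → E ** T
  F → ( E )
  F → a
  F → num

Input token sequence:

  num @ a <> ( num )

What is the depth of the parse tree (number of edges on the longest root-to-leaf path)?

6

[E [E [T [T [F num]] @ [F a]]] <> [T [F ( [E [T [F num]]] )]]]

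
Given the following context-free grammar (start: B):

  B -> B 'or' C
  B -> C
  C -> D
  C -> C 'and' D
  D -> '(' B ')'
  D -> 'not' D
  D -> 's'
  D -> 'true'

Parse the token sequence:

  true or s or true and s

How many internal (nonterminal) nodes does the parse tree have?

[B [B [B [C [D true]]] or [C [D s]]] or [C [C [D true]] and [D s]]]

11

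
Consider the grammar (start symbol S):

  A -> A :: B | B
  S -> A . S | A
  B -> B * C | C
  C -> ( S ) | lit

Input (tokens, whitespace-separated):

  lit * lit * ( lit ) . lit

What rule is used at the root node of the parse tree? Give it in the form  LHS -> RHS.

S -> A . S

[S [A [B [B [B [C lit]] * [C lit]] * [C ( [S [A [B [C lit]]]] )]]] . [S [A [B [C lit]]]]]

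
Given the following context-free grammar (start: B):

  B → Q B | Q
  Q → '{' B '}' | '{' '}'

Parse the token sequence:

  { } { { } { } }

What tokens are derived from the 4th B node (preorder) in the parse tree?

[B [Q { }] [B [Q { [B [Q { }] [B [Q { }]]] }]]]

{ }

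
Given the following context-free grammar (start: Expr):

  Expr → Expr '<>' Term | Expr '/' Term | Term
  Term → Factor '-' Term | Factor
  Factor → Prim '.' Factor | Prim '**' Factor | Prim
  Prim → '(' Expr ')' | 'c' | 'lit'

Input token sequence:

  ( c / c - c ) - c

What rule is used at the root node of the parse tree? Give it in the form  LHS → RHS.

Expr → Term

[Expr [Term [Factor [Prim ( [Expr [Expr [Term [Factor [Prim c]]]] / [Term [Factor [Prim c]] - [Term [Factor [Prim c]]]]] )]] - [Term [Factor [Prim c]]]]]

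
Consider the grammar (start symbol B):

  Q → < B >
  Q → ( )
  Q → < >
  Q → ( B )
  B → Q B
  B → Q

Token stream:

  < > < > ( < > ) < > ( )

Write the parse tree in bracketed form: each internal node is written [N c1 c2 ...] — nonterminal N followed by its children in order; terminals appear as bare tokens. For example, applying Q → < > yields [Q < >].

[B [Q < >] [B [Q < >] [B [Q ( [B [Q < >]] )] [B [Q < >] [B [Q ( )]]]]]]

B
Q B
< > B
< > Q B
< > < > B
< > < > Q B
< > < > ( B ) B
< > < > ( Q ) B
< > < > ( < > ) B
< > < > ( < > ) Q B
< > < > ( < > ) < > B
< > < > ( < > ) < > Q
< > < > ( < > ) < > ( )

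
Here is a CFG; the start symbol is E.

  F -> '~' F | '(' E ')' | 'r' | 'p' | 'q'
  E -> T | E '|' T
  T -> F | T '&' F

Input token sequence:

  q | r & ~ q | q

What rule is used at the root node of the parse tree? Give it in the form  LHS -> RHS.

E -> E '|' T

[E [E [E [T [F q]]] | [T [T [F r]] & [F ~ [F q]]]] | [T [F q]]]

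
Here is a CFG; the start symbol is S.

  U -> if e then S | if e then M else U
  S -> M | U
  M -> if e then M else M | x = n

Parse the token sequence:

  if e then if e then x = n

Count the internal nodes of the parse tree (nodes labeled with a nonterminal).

[S [U if e then [S [U if e then [S [M x = n]]]]]]

6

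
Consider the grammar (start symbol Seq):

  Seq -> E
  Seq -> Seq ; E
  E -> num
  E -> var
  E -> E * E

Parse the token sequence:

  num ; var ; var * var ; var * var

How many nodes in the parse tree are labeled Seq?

[Seq [Seq [Seq [Seq [E num]] ; [E var]] ; [E [E var] * [E var]]] ; [E [E var] * [E var]]]

4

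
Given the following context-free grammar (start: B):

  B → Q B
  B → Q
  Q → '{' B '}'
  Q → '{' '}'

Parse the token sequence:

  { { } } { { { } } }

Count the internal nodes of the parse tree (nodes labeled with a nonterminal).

[B [Q { [B [Q { }]] }] [B [Q { [B [Q { [B [Q { }]] }]] }]]]

10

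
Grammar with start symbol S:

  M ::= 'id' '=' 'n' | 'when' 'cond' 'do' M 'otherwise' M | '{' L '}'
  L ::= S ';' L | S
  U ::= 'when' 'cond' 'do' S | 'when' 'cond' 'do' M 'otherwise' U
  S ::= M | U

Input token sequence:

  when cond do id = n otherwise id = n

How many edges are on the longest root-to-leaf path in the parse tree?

3

[S [M when cond do [M id = n] otherwise [M id = n]]]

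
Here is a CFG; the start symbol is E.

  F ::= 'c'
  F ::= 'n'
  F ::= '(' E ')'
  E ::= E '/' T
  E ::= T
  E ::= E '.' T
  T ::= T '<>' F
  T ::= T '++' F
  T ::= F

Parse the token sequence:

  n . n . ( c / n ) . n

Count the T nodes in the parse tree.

[E [E [E [E [T [F n]]] . [T [F n]]] . [T [F ( [E [E [T [F c]]] / [T [F n]]] )]]] . [T [F n]]]

6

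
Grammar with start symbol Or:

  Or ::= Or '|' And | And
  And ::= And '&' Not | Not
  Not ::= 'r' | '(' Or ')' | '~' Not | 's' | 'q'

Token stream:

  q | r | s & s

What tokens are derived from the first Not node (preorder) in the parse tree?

[Or [Or [Or [And [Not q]]] | [And [Not r]]] | [And [And [Not s]] & [Not s]]]

q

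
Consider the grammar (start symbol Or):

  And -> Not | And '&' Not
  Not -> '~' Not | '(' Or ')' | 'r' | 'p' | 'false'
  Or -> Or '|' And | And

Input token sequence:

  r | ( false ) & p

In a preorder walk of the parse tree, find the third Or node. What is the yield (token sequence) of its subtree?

[Or [Or [And [Not r]]] | [And [And [Not ( [Or [And [Not false]]] )]] & [Not p]]]

false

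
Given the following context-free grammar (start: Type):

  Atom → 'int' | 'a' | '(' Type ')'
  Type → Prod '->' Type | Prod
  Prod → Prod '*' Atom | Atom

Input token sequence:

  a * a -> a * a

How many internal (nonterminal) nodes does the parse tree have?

10

[Type [Prod [Prod [Atom a]] * [Atom a]] -> [Type [Prod [Prod [Atom a]] * [Atom a]]]]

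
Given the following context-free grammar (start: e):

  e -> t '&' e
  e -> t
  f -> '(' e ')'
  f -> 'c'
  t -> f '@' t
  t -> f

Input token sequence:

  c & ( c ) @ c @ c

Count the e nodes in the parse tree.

3

[e [t [f c]] & [e [t [f ( [e [t [f c]]] )] @ [t [f c] @ [t [f c]]]]]]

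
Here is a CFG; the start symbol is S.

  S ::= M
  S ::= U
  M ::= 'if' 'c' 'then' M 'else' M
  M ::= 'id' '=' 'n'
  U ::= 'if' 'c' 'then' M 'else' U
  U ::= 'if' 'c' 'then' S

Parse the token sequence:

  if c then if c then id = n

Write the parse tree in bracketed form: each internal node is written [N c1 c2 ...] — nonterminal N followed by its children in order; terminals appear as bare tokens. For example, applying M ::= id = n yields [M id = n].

[S [U if c then [S [U if c then [S [M id = n]]]]]]

S
U
if c then S
if c then U
if c then if c then S
if c then if c then M
if c then if c then id = n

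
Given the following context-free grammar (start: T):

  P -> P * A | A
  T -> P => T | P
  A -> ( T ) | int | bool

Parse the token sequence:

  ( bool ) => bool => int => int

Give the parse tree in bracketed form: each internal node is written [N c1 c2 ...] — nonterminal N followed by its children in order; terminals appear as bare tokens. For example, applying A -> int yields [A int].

[T [P [A ( [T [P [A bool]]] )]] => [T [P [A bool]] => [T [P [A int]] => [T [P [A int]]]]]]

T
P => T
A => T
( T ) => T
( P ) => T
( A ) => T
( bool ) => T
( bool ) => P => T
( bool ) => A => T
( bool ) => bool => T
( bool ) => bool => P => T
( bool ) => bool => A => T
( bool ) => bool => int => T
( bool ) => bool => int => P
( bool ) => bool => int => A
( bool ) => bool => int => int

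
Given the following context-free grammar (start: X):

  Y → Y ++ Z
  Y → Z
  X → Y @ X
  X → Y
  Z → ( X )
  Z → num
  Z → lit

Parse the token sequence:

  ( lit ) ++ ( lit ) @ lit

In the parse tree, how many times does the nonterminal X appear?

4

[X [Y [Y [Z ( [X [Y [Z lit]]] )]] ++ [Z ( [X [Y [Z lit]]] )]] @ [X [Y [Z lit]]]]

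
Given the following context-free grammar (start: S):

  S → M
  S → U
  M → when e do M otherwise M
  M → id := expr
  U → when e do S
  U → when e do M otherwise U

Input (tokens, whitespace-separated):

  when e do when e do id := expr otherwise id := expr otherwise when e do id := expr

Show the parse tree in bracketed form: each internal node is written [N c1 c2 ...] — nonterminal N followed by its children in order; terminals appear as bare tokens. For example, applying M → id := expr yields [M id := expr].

[S [U when e do [M when e do [M id := expr] otherwise [M id := expr]] otherwise [U when e do [S [M id := expr]]]]]

S
U
when e do M otherwise U
when e do when e do M otherwise M otherwise U
when e do when e do id := expr otherwise M otherwise U
when e do when e do id := expr otherwise id := expr otherwise U
when e do when e do id := expr otherwise id := expr otherwise when e do S
when e do when e do id := expr otherwise id := expr otherwise when e do M
when e do when e do id := expr otherwise id := expr otherwise when e do id := expr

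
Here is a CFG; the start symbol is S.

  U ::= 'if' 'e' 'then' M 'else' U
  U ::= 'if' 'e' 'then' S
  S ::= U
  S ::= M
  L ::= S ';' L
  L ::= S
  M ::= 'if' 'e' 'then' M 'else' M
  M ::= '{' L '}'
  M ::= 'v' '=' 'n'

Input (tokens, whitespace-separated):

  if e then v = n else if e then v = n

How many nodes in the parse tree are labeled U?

[S [U if e then [M v = n] else [U if e then [S [M v = n]]]]]

2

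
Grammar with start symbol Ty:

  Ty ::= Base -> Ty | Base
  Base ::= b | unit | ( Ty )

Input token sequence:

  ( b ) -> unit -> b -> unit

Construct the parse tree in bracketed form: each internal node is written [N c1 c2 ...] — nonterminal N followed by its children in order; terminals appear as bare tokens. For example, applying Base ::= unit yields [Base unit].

Ty
Base -> Ty
( Ty ) -> Ty
( Base ) -> Ty
( b ) -> Ty
( b ) -> Base -> Ty
( b ) -> unit -> Ty
( b ) -> unit -> Base -> Ty
( b ) -> unit -> b -> Ty
( b ) -> unit -> b -> Base
( b ) -> unit -> b -> unit

[Ty [Base ( [Ty [Base b]] )] -> [Ty [Base unit] -> [Ty [Base b] -> [Ty [Base unit]]]]]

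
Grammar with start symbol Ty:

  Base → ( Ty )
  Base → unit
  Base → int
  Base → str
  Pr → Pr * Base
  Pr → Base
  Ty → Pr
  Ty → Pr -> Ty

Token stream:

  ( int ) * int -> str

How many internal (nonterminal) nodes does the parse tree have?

11

[Ty [Pr [Pr [Base ( [Ty [Pr [Base int]]] )]] * [Base int]] -> [Ty [Pr [Base str]]]]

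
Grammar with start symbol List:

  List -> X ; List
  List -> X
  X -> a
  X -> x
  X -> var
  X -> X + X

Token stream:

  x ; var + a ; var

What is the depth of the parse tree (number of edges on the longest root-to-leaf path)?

[List [X x] ; [List [X [X var] + [X a]] ; [List [X var]]]]

4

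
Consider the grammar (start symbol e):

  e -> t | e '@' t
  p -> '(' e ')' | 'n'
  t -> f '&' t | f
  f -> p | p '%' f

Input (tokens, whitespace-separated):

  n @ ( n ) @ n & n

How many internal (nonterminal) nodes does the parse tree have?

19

[e [e [e [t [f [p n]]]] @ [t [f [p ( [e [t [f [p n]]]] )]]]] @ [t [f [p n]] & [t [f [p n]]]]]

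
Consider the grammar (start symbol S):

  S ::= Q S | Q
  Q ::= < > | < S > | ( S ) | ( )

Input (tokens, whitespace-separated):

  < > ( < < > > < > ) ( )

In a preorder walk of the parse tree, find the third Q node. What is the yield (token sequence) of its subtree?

< < > >

[S [Q < >] [S [Q ( [S [Q < [S [Q < >]] >] [S [Q < >]]] )] [S [Q ( )]]]]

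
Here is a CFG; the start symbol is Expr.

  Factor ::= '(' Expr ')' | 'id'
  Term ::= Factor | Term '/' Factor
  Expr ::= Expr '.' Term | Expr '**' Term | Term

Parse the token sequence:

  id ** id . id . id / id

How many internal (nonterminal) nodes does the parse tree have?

14

[Expr [Expr [Expr [Expr [Term [Factor id]]] ** [Term [Factor id]]] . [Term [Factor id]]] . [Term [Term [Factor id]] / [Factor id]]]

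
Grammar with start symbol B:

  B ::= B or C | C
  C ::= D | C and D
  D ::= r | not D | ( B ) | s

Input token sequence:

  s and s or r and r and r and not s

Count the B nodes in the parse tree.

[B [B [C [C [D s]] and [D s]]] or [C [C [C [C [D r]] and [D r]] and [D r]] and [D not [D s]]]]

2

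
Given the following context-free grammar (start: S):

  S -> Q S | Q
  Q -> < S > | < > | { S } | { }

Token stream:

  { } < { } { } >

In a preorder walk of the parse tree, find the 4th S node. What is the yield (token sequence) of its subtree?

{ }

[S [Q { }] [S [Q < [S [Q { }] [S [Q { }]]] >]]]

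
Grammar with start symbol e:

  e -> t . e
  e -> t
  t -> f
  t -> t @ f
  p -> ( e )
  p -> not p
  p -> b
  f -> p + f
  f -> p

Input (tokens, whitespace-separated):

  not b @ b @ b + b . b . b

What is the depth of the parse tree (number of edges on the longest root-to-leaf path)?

[e [t [t [t [f [p not [p b]]]] @ [f [p b]]] @ [f [p b] + [f [p b]]]] . [e [t [f [p b]]] . [e [t [f [p b]]]]]]

7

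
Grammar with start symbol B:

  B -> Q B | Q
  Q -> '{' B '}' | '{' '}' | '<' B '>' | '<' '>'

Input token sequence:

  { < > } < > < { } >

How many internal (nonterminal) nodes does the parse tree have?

10

[B [Q { [B [Q < >]] }] [B [Q < >] [B [Q < [B [Q { }]] >]]]]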